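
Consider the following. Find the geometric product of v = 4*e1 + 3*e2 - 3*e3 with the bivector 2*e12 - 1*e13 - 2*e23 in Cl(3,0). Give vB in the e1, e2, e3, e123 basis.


vB has grade-1 (vector) and grade-3 (trivector) parts: vB = (v _| B) + (v ^ B).
Vector part <vB>_1:
  e1: -v2*b12 - v3*b13 = -(3)*(2) - (-3)*(-1) = -9
  e2: v1*b12 - v3*b23 = (4)*(2) - (-3)*(-2) = 2
  e3: v1*b13 + v2*b23 = (4)*(-1) + (3)*(-2) = -10
Trivector part <vB>_3:
  e123: v1*b23 - v2*b13 + v3*b12 = (4)*(-2) - (3)*(-1) + (-3)*(2) = -11
vB = -9*e1 + 2*e2 - 10*e3 - 11*e123


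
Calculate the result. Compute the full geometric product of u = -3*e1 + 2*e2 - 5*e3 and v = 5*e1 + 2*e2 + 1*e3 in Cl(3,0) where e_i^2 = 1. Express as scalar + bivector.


In Cl(3,0): e_i^2 = 1, e_ie_j = -e_je_i for i != j.
Scalar part = u . v = (-3)*5 + 2*2 + (-5)*1
= -15 + 4 + (-5) = -16
e12 coeff = (-3)*2 - 2*5 = -6 - 10 = -16
e13 coeff = (-3)*1 - (-5)*5 = -3 - (-25) = 22
e23 coeff = 2*1 - (-5)*2 = 2 - (-10) = 12
uv = -16 - 16*e12 + 22*e13 + 12*e23


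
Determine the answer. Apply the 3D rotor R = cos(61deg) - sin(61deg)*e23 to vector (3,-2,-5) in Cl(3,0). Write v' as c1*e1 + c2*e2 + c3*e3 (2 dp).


Rotor R = cos(61deg) - sin(61deg)*e23
Rotation angle theta = 2 * 61 = 122 degrees in the e23 plane (e2 -> e3).
The component perpendicular to the plane (e1) is invariant: v'_1 = v1 = 3.00
cos(122deg) = -0.5299, sin(122deg) = 0.8480
v'_2 = v2*cos(theta) - v3*sin(theta) = -2*(-0.5299) - (-5)*0.8480 = 5.30
v'_3 = v2*sin(theta) + v3*cos(theta) = -2*0.8480 + (-5)*(-0.5299) = 0.95
v' = 3.00*e1 + 5.30*e2 + 0.95*e3


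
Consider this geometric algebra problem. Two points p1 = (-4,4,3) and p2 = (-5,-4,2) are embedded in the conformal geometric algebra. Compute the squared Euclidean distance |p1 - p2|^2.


p1 - p2 = (1, 8, 1)
|p1 - p2|^2 = 1^2 + 8^2 + 1^2
= 1 + 64 + 1
= 66


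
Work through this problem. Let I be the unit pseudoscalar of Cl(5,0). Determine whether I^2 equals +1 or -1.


The pseudoscalar I = e1...e_n (product of all n generators) of Cl(p,q) satisfies I^2 = (-1)^(q + n(n-1)/2).
p = 5, q = 0, n = p + q = 5
n(n-1)/2 = 5 * 4 / 2 = 10
Exponent = q + n(n-1)/2 = 0 + 10 = 10
I^2 = (-1)^10 = +1


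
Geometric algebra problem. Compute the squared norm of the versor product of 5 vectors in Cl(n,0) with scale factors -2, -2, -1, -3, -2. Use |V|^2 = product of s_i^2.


Each vector v_i has |v_i|^2 = s_i^2
Squared scales: (-2)^2 = 4, (-2)^2 = 4, (-1)^2 = 1, (-3)^2 = 9, (-2)^2 = 4
|V|^2 = 4 * 4 * 1 * 9 * 4
= 576


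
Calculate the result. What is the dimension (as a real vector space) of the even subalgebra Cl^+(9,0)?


Even subalgebra dimension = 2^(n-1)
n = 9 + 0 = 9
2^(9 - 1) = 2^8 = 256
Verification: sum of C(9,k) for even k = 1 + 36 + 126 + 84 + 9 = 256
Result = 256


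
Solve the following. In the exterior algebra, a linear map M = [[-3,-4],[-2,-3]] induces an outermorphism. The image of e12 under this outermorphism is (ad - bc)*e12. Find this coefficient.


The outermorphism of a linear map f sends e1^e2 to f(e1)^f(e2).
f(e1) = -3*e1 - 2*e2
f(e2) = -4*e1 - 3*e2
f(e1) ^ f(e2) = (-3*e1 - 2*e2) ^ (-4*e1 - 3*e2)
= (-3)*(-3)*e12 + (-2)*(-4)*e21
= (9 - 8)*e12
= 1*e12
Coefficient = 1


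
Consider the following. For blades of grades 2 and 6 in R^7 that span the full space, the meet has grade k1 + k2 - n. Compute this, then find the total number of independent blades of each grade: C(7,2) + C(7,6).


Meet grade = grade(A) + grade(B) - n
= 2 + 6 - 7 = 1
C(7,2) = 21
C(7,6) = 7
dim_A + dim_B = 21 + 7 = 28


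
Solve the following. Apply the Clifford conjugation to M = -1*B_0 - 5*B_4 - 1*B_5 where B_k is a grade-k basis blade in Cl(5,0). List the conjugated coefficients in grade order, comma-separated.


Clifford conjugate sign for grade k: (-1)^(k(k+1)/2)
Grade 0: (-1)^(0*1/2) = (-1)^0 = 1, coeff -1 -> -1
Grade 4: (-1)^(4*5/2) = (-1)^10 = 1, coeff -5 -> -5
Grade 5: (-1)^(5*6/2) = (-1)^15 = -1, coeff -1 -> 1
Conjugated coefficients: -1, -5, 1


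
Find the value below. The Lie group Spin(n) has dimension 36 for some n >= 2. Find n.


dim Spin(n) = dim so(n) = n(n-1)/2.
Solve n(n-1)/2 = 36, i.e. n^2 - n - 72 = 0.
Discriminant = 1 + 8*36 = 289
n = (1 + sqrt(289))/2 = (1 + 17)/2 = 9


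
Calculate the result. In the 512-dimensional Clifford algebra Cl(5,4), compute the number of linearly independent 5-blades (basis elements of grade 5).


Number of grade-k basis blades in Cl(p,q) with n = p + q is C(n, k).
n = 5 + 4 = 9
C(9, 5) = 9! / (5! * 4!)
= 362880 / (120 * 24)
= 126


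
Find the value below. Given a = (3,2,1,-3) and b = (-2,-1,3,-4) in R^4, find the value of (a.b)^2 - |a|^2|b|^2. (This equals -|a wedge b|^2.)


a . b = 3*(-2) + 2*(-1) + 1*3 + (-3)*(-4)
= -6 + (-2) + 3 + 12 = 7
|a|^2 = 3^2 + 2^2 + 1^2 + (-3)^2 = 23
|b|^2 = (-2)^2 + (-1)^2 + 3^2 + (-4)^2 = 30
(a.b)^2 = 7^2 = 49
|a|^2 * |b|^2 = 23 * 30 = 690
Result = 49 - 690 = -641


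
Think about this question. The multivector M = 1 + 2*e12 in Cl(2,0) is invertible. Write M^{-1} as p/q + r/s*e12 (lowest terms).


M = 1 + 2*e12, where e12^2 = -1.
Since M commutes with its reverse ~M = a - b*e12, M * ~M = a^2 - b^2*e12^2 = a^2 + b^2.
So M^{-1} = ~M / (a^2 + b^2) = (a - b*e12)/(a^2 + b^2).
a^2 + b^2 = 1 + 4 = 5
Scalar part = 1/5 = 1/5
Bivector coeff = -2/5 = -2/5
M^{-1} = 1/5 - 2/5*e12


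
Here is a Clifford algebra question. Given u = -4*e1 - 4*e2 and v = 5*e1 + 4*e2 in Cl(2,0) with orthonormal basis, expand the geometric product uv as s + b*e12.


Expand: (-4*e1 - 4*e2)(5*e1 + 4*e2)
= (-4)*5*e1e1 + (-4)*4*e1e2 + (-4)*5*e2e1 + (-4)*4*e2e2
Using e1^2 = e2^2 = 1, e2e1 = -e1e2:
Scalar part s = (-4)*5 + (-4)*4 = -20 + (-16) = -36
Bivector part b = (-4)*4 - (-4)*5 = -16 - (-20) = 4
uv = -36 + 4*e12


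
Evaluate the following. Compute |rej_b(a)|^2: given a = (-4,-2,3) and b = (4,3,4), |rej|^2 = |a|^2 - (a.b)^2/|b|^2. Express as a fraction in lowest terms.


|a|^2 = (-4)^2 + (-2)^2 + 3^2 = 29
|b|^2 = 4^2 + 3^2 + 4^2 = 41
a . b = (-4)*4 + (-2)*3 + 3*4 = -10
(a.b)^2 = (-10)^2 = 100
|rej|^2 = 29 - 100/41
= (1189 - 100)/41
= 1089/41
In lowest terms: 1089/41


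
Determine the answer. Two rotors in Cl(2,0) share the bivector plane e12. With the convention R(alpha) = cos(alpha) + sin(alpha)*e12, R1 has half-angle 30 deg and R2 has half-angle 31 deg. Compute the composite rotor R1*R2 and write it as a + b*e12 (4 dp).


Same-plane rotors commute and their half-angles add:
R1*R2 = cos(a1 + a2) + sin(a1 + a2)*e12.
a1 + a2 = 30 + 31 = 61 deg
cos(61 deg) = 0.4848
sin(61 deg) = 0.8746
R1*R2 = 0.4848 + 0.8746*e12


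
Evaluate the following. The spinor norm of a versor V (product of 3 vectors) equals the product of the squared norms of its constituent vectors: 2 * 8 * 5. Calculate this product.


Spinor norm N(V) = |v1|^2 * |v2|^2 * ... * |v3|^2
= 2 * 8 * 5
Running product: 2, 16, 80
N(V) = 80


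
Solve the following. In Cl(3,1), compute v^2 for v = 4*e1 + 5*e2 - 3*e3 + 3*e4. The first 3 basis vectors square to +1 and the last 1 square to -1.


v^2 = sum of c_i^2 * e_i^2
Positive signature terms (e_i^2 = +1): 4^2 + 5^2 + (-3)^2 = 50
Negative signature terms (e_j^2 = -1): 3^2 = 9
v^2 = 50 - 9 = 41


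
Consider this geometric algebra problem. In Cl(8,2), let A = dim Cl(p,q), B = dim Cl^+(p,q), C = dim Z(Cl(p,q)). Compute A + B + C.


n = 8 + 2 = 10
Total dim = 2^10 = 1024
Even subalgebra dim = 2^9 = 512
n is even, so center dim = 1
Sum = 1024 + 512 + 1 = 1537


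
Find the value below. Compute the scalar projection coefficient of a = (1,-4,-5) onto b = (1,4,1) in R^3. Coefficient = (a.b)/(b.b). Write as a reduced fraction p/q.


Projection coefficient = (a . b) / (b . b)
a . b = 1*1 + (-4)*4 + (-5)*1
= 1 + (-16) + (-5) = -20
b . b = 1^2 + 4^2 + 1^2
= 1 + 16 + 1 = 18
Coefficient = -20/18
In lowest terms: -10/9


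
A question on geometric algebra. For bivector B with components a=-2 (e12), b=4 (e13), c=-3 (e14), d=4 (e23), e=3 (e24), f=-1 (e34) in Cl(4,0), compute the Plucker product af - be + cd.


Plucker relation: af - be + cd
a*f = (-2)*(-1) = 2
b*e = 4*3 = 12
c*d = (-3)*4 = -12
af - be + cd = 2 - 12 + (-12)
= -22


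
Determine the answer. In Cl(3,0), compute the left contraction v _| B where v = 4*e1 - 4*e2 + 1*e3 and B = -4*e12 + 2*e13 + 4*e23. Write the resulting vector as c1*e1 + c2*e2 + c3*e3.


Left contraction v _| B = <vB>_1 (grade-1 part of the geometric product vB).
Using e1_|e12 = e2, e2_|e12 = -e1, e1_|e13 = e3, e3_|e13 = -e1, e2_|e23 = e3, e3_|e23 = -e2:
e1 coeff: -v2*b12 - v3*b13 = -(-4)*(-4) - (1)*(2) = -18
e2 coeff: v1*b12 - v3*b23 = (4)*(-4) - (1)*(4) = -20
e3 coeff: v1*b13 + v2*b23 = (4)*(2) + (-4)*(4) = -8
v _| B = -18*e1 - 20*e2 - 8*e3


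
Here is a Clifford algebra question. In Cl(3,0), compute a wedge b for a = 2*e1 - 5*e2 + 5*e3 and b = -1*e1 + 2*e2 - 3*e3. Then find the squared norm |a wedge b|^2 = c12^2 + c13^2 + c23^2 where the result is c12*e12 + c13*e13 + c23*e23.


a wedge b = (a1*b2 - a2*b1)*e12 + (a1*b3 - a3*b1)*e13 + (a2*b3 - a3*b2)*e23
e12 coeff: 2*2 - (-5)*(-1) = 4 - 5 = -1
e13 coeff: 2*(-3) - 5*(-1) = -6 - (-5) = -1
e23 coeff: (-5)*(-3) - 5*2 = 15 - 10 = 5
|a wedge b|^2 = (-1)^2 + (-1)^2 + 5^2
= 1 + 1 + 25
= 27


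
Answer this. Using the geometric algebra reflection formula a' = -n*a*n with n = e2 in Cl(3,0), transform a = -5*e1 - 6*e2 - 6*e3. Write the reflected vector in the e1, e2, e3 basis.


Reflection formula: a' = -n*a*n, with n = e2 (unit vector, n^2 = 1).
For reflection through hyperplane perp to e2:
The component along e2 flips sign, others stay.
a = (-5, -6, -6)
a' = (-5, 6, -6)
a' = -5*e1 + 6*e2 - 6*e3


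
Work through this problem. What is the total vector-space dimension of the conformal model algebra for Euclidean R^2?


The conformal model of R^2 uses Cl(3,1): the 2 Euclidean generators plus two extra orthogonal generators e+ (e+^2 = +1) and e- (e-^2 = -1), from which the null vectors e0, einf are built.
Number of generators m = 2 + 2 = 4.
dim Cl(p,q) = 2^m = 2^4 = 16


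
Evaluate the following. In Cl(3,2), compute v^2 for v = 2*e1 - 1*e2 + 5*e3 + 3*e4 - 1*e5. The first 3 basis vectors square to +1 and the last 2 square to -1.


v^2 = sum of c_i^2 * e_i^2
Positive signature terms (e_i^2 = +1): 2^2 + (-1)^2 + 5^2 = 30
Negative signature terms (e_j^2 = -1): 3^2 + (-1)^2 = 10
v^2 = 30 - 10 = 20


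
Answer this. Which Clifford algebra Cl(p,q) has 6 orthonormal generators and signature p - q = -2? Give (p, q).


We need p + q = 6 and p - q = -2.
Adding: 2p = 6 + (-2) = 4, so p = 2.
Then q = 6 - 2 = 4.
(p, q) = (2, 4)


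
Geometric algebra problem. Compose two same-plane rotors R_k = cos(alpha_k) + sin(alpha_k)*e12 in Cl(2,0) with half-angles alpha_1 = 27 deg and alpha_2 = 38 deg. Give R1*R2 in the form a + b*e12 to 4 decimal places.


Same-plane rotors commute and their half-angles add:
R1*R2 = cos(a1 + a2) + sin(a1 + a2)*e12.
a1 + a2 = 27 + 38 = 65 deg
cos(65 deg) = 0.4226
sin(65 deg) = 0.9063
R1*R2 = 0.4226 + 0.9063*e12


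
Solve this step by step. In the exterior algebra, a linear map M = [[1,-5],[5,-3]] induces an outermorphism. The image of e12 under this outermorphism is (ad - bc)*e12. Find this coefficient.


The outermorphism of a linear map f sends e1^e2 to f(e1)^f(e2).
f(e1) = 1*e1 + 5*e2
f(e2) = -5*e1 - 3*e2
f(e1) ^ f(e2) = (1*e1 + 5*e2) ^ (-5*e1 - 3*e2)
= 1*(-3)*e12 + 5*(-5)*e21
= (-3 - (-25))*e12
= 22*e12
Coefficient = 22


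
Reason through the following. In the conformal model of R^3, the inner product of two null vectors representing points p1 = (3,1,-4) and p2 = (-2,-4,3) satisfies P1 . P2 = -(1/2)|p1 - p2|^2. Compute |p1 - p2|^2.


p1 - p2 = (5, 5, -7)
|p1 - p2|^2 = 5^2 + 5^2 + (-7)^2
= 25 + 25 + 49
= 99


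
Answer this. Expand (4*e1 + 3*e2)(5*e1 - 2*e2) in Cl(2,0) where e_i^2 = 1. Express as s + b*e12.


Expand: (4*e1 + 3*e2)(5*e1 - 2*e2)
= 4*5*e1e1 + 4*(-2)*e1e2 + 3*5*e2e1 + 3*(-2)*e2e2
Using e1^2 = e2^2 = 1, e2e1 = -e1e2:
Scalar part s = 4*5 + 3*(-2) = 20 + (-6) = 14
Bivector part b = 4*(-2) - 3*5 = -8 - 15 = -23
uv = 14 - 23*e12


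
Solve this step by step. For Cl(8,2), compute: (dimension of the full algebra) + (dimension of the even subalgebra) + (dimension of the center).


n = 8 + 2 = 10
Total dim = 2^10 = 1024
Even subalgebra dim = 2^9 = 512
n is even, so center dim = 1
Sum = 1024 + 512 + 1 = 1537


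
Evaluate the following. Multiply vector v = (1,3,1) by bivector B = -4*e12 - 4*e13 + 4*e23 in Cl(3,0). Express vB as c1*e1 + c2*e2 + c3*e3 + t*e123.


vB has grade-1 (vector) and grade-3 (trivector) parts: vB = (v _| B) + (v ^ B).
Vector part <vB>_1:
  e1: -v2*b12 - v3*b13 = -(3)*(-4) - (1)*(-4) = 16
  e2: v1*b12 - v3*b23 = (1)*(-4) - (1)*(4) = -8
  e3: v1*b13 + v2*b23 = (1)*(-4) + (3)*(4) = 8
Trivector part <vB>_3:
  e123: v1*b23 - v2*b13 + v3*b12 = (1)*(4) - (3)*(-4) + (1)*(-4) = 12
vB = 16*e1 - 8*e2 + 8*e3 + 12*e123


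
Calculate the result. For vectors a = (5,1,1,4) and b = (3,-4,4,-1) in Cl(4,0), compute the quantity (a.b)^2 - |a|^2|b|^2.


a . b = 5*3 + 1*(-4) + 1*4 + 4*(-1)
= 15 + (-4) + 4 + (-4) = 11
|a|^2 = 5^2 + 1^2 + 1^2 + 4^2 = 43
|b|^2 = 3^2 + (-4)^2 + 4^2 + (-1)^2 = 42
(a.b)^2 = 11^2 = 121
|a|^2 * |b|^2 = 43 * 42 = 1806
Result = 121 - 1806 = -1685


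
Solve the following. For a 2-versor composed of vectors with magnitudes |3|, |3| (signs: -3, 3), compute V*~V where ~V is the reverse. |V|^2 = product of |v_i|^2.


Each vector v_i has |v_i|^2 = s_i^2
Squared scales: (-3)^2 = 9, 3^2 = 9
|V|^2 = 9 * 9
= 81


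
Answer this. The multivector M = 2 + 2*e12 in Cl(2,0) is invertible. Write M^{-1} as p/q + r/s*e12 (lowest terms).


M = 2 + 2*e12, where e12^2 = -1.
Since M commutes with its reverse ~M = a - b*e12, M * ~M = a^2 - b^2*e12^2 = a^2 + b^2.
So M^{-1} = ~M / (a^2 + b^2) = (a - b*e12)/(a^2 + b^2).
a^2 + b^2 = 4 + 4 = 8
Scalar part = 2/8 = 1/4
Bivector coeff = -2/8 = -1/4
M^{-1} = 1/4 - 1/4*e12


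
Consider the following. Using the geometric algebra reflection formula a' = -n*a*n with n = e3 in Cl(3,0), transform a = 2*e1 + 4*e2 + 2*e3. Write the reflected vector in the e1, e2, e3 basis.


Reflection formula: a' = -n*a*n, with n = e3 (unit vector, n^2 = 1).
For reflection through hyperplane perp to e3:
The component along e3 flips sign, others stay.
a = (2, 4, 2)
a' = (2, 4, -2)
a' = 2*e1 + 4*e2 - 2*e3


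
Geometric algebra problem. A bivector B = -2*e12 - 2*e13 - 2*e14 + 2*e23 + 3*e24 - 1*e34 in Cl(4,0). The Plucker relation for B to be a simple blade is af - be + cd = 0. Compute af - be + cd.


Plucker relation: af - be + cd
a*f = (-2)*(-1) = 2
b*e = (-2)*3 = -6
c*d = (-2)*2 = -4
af - be + cd = 2 - (-6) + (-4)
= 4


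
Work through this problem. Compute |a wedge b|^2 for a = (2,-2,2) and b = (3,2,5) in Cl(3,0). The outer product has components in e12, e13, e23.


a wedge b = (a1*b2 - a2*b1)*e12 + (a1*b3 - a3*b1)*e13 + (a2*b3 - a3*b2)*e23
e12 coeff: 2*2 - (-2)*3 = 4 - (-6) = 10
e13 coeff: 2*5 - 2*3 = 10 - 6 = 4
e23 coeff: (-2)*5 - 2*2 = -10 - 4 = -14
|a wedge b|^2 = 10^2 + 4^2 + (-14)^2
= 100 + 16 + 196
= 312


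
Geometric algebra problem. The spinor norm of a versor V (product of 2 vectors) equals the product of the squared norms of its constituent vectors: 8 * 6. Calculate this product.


Spinor norm N(V) = |v1|^2 * |v2|^2 * ... * |v2|^2
= 8 * 6
Running product: 8, 48
N(V) = 48


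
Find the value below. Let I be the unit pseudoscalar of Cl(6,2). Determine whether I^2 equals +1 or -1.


The pseudoscalar I = e1...e_n (product of all n generators) of Cl(p,q) satisfies I^2 = (-1)^(q + n(n-1)/2).
p = 6, q = 2, n = p + q = 8
n(n-1)/2 = 8 * 7 / 2 = 28
Exponent = q + n(n-1)/2 = 2 + 28 = 30
I^2 = (-1)^30 = +1


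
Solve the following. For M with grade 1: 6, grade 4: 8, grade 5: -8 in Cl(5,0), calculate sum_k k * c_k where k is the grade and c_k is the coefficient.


Grade-weighted sum = sum of grade_k * coefficient_k
1*6 = 6
4*8 = 32
5*(-8) = -40
Total = 6 + 32 + (-40) = -2


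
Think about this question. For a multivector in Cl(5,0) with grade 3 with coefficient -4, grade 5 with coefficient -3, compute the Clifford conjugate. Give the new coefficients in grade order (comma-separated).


Clifford conjugate sign for grade k: (-1)^(k(k+1)/2)
Grade 3: (-1)^(3*4/2) = (-1)^6 = 1, coeff -4 -> -4
Grade 5: (-1)^(5*6/2) = (-1)^15 = -1, coeff -3 -> 3
Conjugated coefficients: -4, 3


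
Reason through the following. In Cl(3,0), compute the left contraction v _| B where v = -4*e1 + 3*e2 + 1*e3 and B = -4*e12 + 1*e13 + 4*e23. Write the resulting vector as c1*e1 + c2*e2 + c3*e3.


Left contraction v _| B = <vB>_1 (grade-1 part of the geometric product vB).
Using e1_|e12 = e2, e2_|e12 = -e1, e1_|e13 = e3, e3_|e13 = -e1, e2_|e23 = e3, e3_|e23 = -e2:
e1 coeff: -v2*b12 - v3*b13 = -(3)*(-4) - (1)*(1) = 11
e2 coeff: v1*b12 - v3*b23 = (-4)*(-4) - (1)*(4) = 12
e3 coeff: v1*b13 + v2*b23 = (-4)*(1) + (3)*(4) = 8
v _| B = 11*e1 + 12*e2 + 8*e3


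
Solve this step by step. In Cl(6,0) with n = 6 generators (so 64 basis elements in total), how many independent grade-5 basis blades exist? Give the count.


Number of grade-k basis blades in Cl(p,q) with n = p + q is C(n, k).
n = 6 + 0 = 6
C(6, 5) = 6! / (5! * 1!)
= 720 / (120 * 1)
= 6


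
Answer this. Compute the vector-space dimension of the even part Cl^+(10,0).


Even subalgebra dimension = 2^(n-1)
n = 10 + 0 = 10
2^(10 - 1) = 2^9 = 512
Verification: sum of C(10,k) for even k = 1 + 45 + 210 + 210 + 45 + 1 = 512
Result = 512


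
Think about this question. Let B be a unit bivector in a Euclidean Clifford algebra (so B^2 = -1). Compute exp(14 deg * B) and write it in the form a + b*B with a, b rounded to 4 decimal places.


For a unit bivector B with B^2 = -1, the exponential series gives
e^(theta*B) = cos(theta) + sin(theta)*B (the GA analogue of Euler's formula).
theta = 14 degrees = 0.244346 rad
cos(14 deg) = 0.9703
sin(14 deg) = 0.2419
exp(theta*B) = 0.9703 + 0.2419*B


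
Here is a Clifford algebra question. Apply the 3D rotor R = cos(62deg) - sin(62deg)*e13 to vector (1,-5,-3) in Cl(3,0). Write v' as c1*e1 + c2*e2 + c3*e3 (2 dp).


Rotor R = cos(62deg) - sin(62deg)*e13
Rotation angle theta = 2 * 62 = 124 degrees in the e13 plane (e1 -> e3).
The component perpendicular to the plane (e2) is invariant: v'_2 = v2 = -5.00
cos(124deg) = -0.5592, sin(124deg) = 0.8290
v'_1 = v1*cos(theta) - v3*sin(theta) = 1*(-0.5592) - (-3)*0.8290 = 1.93
v'_3 = v1*sin(theta) + v3*cos(theta) = 1*0.8290 + (-3)*(-0.5592) = 2.51
v' = 1.93*e1 - 5.00*e2 + 2.51*e3


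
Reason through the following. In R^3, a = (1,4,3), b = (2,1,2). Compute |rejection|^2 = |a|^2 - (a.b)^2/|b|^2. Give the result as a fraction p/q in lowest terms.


|a|^2 = 1^2 + 4^2 + 3^2 = 26
|b|^2 = 2^2 + 1^2 + 2^2 = 9
a . b = 1*2 + 4*1 + 3*2 = 12
(a.b)^2 = 12^2 = 144
|rej|^2 = 26 - 144/9
= (234 - 144)/9
= 90/9
In lowest terms: 10/1


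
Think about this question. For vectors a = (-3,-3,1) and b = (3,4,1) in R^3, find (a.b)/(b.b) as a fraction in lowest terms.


Projection coefficient = (a . b) / (b . b)
a . b = (-3)*3 + (-3)*4 + 1*1
= -9 + (-12) + 1 = -20
b . b = 3^2 + 4^2 + 1^2
= 9 + 16 + 1 = 26
Coefficient = -20/26
In lowest terms: -10/13


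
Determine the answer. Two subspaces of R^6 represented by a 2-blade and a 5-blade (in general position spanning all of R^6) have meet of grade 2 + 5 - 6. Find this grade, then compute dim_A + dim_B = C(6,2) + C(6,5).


Meet grade = grade(A) + grade(B) - n
= 2 + 5 - 6 = 1
C(6,2) = 15
C(6,5) = 6
dim_A + dim_B = 15 + 6 = 21


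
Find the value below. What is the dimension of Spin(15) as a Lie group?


Spin(n) double-covers SO(n); both have Lie algebra so(n) of dimension n(n-1)/2.
n = 15
n(n-1) = 15 * 14 = 210
dim Spin(15) = 210/2 = 105


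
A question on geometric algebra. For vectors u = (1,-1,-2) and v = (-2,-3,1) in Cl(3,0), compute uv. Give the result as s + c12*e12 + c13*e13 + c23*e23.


In Cl(3,0): e_i^2 = 1, e_ie_j = -e_je_i for i != j.
Scalar part = u . v = 1*(-2) + (-1)*(-3) + (-2)*1
= -2 + 3 + (-2) = -1
e12 coeff = 1*(-3) - (-1)*(-2) = -3 - 2 = -5
e13 coeff = 1*1 - (-2)*(-2) = 1 - 4 = -3
e23 coeff = (-1)*1 - (-2)*(-3) = -1 - 6 = -7
uv = -1 - 5*e12 - 3*e13 - 7*e23


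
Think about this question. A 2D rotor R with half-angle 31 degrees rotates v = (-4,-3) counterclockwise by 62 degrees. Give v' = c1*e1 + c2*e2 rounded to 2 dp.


Rotor R = cos(31deg) - sin(31deg)*e12
Rotation angle theta = 2 * 31 = 62 degrees
v' = R*v*~R rotates v by theta.
cos(62deg) = 0.4695, sin(62deg) = 0.8829
v'_1 = -4*cos(62deg) - (-3)*sin(62deg)
= -4*0.4695 - (-3)*0.8829
= 0.77
v'_2 = -4*sin(62deg) + (-3)*cos(62deg)
= -4*0.8829 + (-3)*0.4695
= -4.94
v' = 0.77*e1 - 4.94*e2


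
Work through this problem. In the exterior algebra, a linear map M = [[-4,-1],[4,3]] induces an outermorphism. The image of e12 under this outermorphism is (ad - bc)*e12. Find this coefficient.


The outermorphism of a linear map f sends e1^e2 to f(e1)^f(e2).
f(e1) = -4*e1 + 4*e2
f(e2) = -1*e1 + 3*e2
f(e1) ^ f(e2) = (-4*e1 + 4*e2) ^ (-1*e1 + 3*e2)
= (-4)*3*e12 + 4*(-1)*e21
= (-12 - (-4))*e12
= -8*e12
Coefficient = -8


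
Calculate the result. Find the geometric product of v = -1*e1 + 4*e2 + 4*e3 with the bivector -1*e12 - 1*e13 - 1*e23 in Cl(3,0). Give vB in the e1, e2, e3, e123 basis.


vB has grade-1 (vector) and grade-3 (trivector) parts: vB = (v _| B) + (v ^ B).
Vector part <vB>_1:
  e1: -v2*b12 - v3*b13 = -(4)*(-1) - (4)*(-1) = 8
  e2: v1*b12 - v3*b23 = (-1)*(-1) - (4)*(-1) = 5
  e3: v1*b13 + v2*b23 = (-1)*(-1) + (4)*(-1) = -3
Trivector part <vB>_3:
  e123: v1*b23 - v2*b13 + v3*b12 = (-1)*(-1) - (4)*(-1) + (4)*(-1) = 1
vB = 8*e1 + 5*e2 - 3*e3 + 1*e123


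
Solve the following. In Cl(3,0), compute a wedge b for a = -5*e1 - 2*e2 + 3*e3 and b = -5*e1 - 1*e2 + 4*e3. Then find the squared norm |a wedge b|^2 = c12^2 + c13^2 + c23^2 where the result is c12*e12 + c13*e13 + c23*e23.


a wedge b = (a1*b2 - a2*b1)*e12 + (a1*b3 - a3*b1)*e13 + (a2*b3 - a3*b2)*e23
e12 coeff: (-5)*(-1) - (-2)*(-5) = 5 - 10 = -5
e13 coeff: (-5)*4 - 3*(-5) = -20 - (-15) = -5
e23 coeff: (-2)*4 - 3*(-1) = -8 - (-3) = -5
|a wedge b|^2 = (-5)^2 + (-5)^2 + (-5)^2
= 25 + 25 + 25
= 75


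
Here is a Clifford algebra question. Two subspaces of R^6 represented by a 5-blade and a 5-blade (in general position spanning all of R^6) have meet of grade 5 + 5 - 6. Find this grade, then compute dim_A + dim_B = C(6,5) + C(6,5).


Meet grade = grade(A) + grade(B) - n
= 5 + 5 - 6 = 4
C(6,5) = 6
C(6,5) = 6
dim_A + dim_B = 6 + 6 = 12


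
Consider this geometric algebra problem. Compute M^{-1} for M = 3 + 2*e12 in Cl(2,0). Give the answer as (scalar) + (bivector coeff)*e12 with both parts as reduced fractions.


M = 3 + 2*e12, where e12^2 = -1.
Since M commutes with its reverse ~M = a - b*e12, M * ~M = a^2 - b^2*e12^2 = a^2 + b^2.
So M^{-1} = ~M / (a^2 + b^2) = (a - b*e12)/(a^2 + b^2).
a^2 + b^2 = 9 + 4 = 13
Scalar part = 3/13 = 3/13
Bivector coeff = -2/13 = -2/13
M^{-1} = 3/13 - 2/13*e12


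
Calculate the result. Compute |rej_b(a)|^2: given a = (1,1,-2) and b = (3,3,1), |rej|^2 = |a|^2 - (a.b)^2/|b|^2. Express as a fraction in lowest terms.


|a|^2 = 1^2 + 1^2 + (-2)^2 = 6
|b|^2 = 3^2 + 3^2 + 1^2 = 19
a . b = 1*3 + 1*3 + (-2)*1 = 4
(a.b)^2 = 4^2 = 16
|rej|^2 = 6 - 16/19
= (114 - 16)/19
= 98/19
In lowest terms: 98/19


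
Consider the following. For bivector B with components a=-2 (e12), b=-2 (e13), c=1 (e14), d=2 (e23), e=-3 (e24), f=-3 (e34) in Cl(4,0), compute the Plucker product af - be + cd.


Plucker relation: af - be + cd
a*f = (-2)*(-3) = 6
b*e = (-2)*(-3) = 6
c*d = 1*2 = 2
af - be + cd = 6 - 6 + 2
= 2


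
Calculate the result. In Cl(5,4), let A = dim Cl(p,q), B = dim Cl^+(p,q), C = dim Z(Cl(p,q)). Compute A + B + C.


n = 5 + 4 = 9
Total dim = 2^9 = 512
Even subalgebra dim = 2^8 = 256
n is odd, so center dim = 2
Sum = 512 + 256 + 2 = 770


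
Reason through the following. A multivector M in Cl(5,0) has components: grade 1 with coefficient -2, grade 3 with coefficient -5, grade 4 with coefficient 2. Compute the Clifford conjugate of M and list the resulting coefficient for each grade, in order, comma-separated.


Clifford conjugate sign for grade k: (-1)^(k(k+1)/2)
Grade 1: (-1)^(1*2/2) = (-1)^1 = -1, coeff -2 -> 2
Grade 3: (-1)^(3*4/2) = (-1)^6 = 1, coeff -5 -> -5
Grade 4: (-1)^(4*5/2) = (-1)^10 = 1, coeff 2 -> 2
Conjugated coefficients: 2, -5, 2


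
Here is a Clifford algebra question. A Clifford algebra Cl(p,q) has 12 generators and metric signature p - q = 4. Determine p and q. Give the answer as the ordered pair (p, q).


We need p + q = 12 and p - q = 4.
Adding: 2p = 12 + 4 = 16, so p = 8.
Then q = 12 - 8 = 4.
(p, q) = (8, 4)


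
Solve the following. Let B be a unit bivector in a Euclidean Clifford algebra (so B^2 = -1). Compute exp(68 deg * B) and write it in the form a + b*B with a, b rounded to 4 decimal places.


For a unit bivector B with B^2 = -1, the exponential series gives
e^(theta*B) = cos(theta) + sin(theta)*B (the GA analogue of Euler's formula).
theta = 68 degrees = 1.186824 rad
cos(68 deg) = 0.3746
sin(68 deg) = 0.9272
exp(theta*B) = 0.3746 + 0.9272*B


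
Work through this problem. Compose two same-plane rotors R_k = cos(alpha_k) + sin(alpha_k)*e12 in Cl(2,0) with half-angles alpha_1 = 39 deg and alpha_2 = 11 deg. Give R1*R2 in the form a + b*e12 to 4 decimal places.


Same-plane rotors commute and their half-angles add:
R1*R2 = cos(a1 + a2) + sin(a1 + a2)*e12.
a1 + a2 = 39 + 11 = 50 deg
cos(50 deg) = 0.6428
sin(50 deg) = 0.7660
R1*R2 = 0.6428 + 0.7660*e12


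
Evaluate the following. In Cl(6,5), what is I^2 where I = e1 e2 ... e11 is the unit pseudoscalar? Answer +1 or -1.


The pseudoscalar I = e1...e_n (product of all n generators) of Cl(p,q) satisfies I^2 = (-1)^(q + n(n-1)/2).
p = 6, q = 5, n = p + q = 11
n(n-1)/2 = 11 * 10 / 2 = 55
Exponent = q + n(n-1)/2 = 5 + 55 = 60
I^2 = (-1)^60 = +1


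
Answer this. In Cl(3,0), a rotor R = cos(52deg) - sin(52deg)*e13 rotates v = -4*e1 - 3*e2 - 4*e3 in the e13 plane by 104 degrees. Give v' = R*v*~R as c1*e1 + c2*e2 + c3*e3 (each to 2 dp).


Rotor R = cos(52deg) - sin(52deg)*e13
Rotation angle theta = 2 * 52 = 104 degrees in the e13 plane (e1 -> e3).
The component perpendicular to the plane (e2) is invariant: v'_2 = v2 = -3.00
cos(104deg) = -0.2419, sin(104deg) = 0.9703
v'_1 = v1*cos(theta) - v3*sin(theta) = -4*(-0.2419) - (-4)*0.9703 = 4.85
v'_3 = v1*sin(theta) + v3*cos(theta) = -4*0.9703 + (-4)*(-0.2419) = -2.91
v' = 4.85*e1 - 3.00*e2 - 2.91*e3


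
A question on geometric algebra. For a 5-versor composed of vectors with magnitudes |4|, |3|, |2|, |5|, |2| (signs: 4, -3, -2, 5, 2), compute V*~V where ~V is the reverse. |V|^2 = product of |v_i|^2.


Each vector v_i has |v_i|^2 = s_i^2
Squared scales: 4^2 = 16, (-3)^2 = 9, (-2)^2 = 4, 5^2 = 25, 2^2 = 4
|V|^2 = 16 * 9 * 4 * 25 * 4
= 57600


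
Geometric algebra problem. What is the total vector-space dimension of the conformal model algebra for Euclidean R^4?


The conformal model of R^4 uses Cl(5,1): the 4 Euclidean generators plus two extra orthogonal generators e+ (e+^2 = +1) and e- (e-^2 = -1), from which the null vectors e0, einf are built.
Number of generators m = 4 + 2 = 6.
dim Cl(p,q) = 2^m = 2^6 = 64


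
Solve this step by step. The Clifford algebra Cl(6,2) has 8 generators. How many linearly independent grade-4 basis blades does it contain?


Number of grade-k basis blades in Cl(p,q) with n = p + q is C(n, k).
n = 6 + 2 = 8
C(8, 4) = 8! / (4! * 4!)
= 40320 / (24 * 24)
= 70


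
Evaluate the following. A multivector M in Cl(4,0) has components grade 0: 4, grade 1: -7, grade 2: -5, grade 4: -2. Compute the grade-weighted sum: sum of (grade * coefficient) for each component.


Grade-weighted sum = sum of grade_k * coefficient_k
0*4 = 0
1*(-7) = -7
2*(-5) = -10
4*(-2) = -8
Total = 0 + (-7) + (-10) + (-8) = -25


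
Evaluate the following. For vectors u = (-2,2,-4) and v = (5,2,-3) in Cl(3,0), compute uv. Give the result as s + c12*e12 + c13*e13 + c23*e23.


In Cl(3,0): e_i^2 = 1, e_ie_j = -e_je_i for i != j.
Scalar part = u . v = (-2)*5 + 2*2 + (-4)*(-3)
= -10 + 4 + 12 = 6
e12 coeff = (-2)*2 - 2*5 = -4 - 10 = -14
e13 coeff = (-2)*(-3) - (-4)*5 = 6 - (-20) = 26
e23 coeff = 2*(-3) - (-4)*2 = -6 - (-8) = 2
uv = 6 - 14*e12 + 26*e13 + 2*e23


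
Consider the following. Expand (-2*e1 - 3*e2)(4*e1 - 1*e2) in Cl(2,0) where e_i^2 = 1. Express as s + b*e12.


Expand: (-2*e1 - 3*e2)(4*e1 - 1*e2)
= (-2)*4*e1e1 + (-2)*(-1)*e1e2 + (-3)*4*e2e1 + (-3)*(-1)*e2e2
Using e1^2 = e2^2 = 1, e2e1 = -e1e2:
Scalar part s = (-2)*4 + (-3)*(-1) = -8 + 3 = -5
Bivector part b = (-2)*(-1) - (-3)*4 = 2 - (-12) = 14
uv = -5 + 14*e12


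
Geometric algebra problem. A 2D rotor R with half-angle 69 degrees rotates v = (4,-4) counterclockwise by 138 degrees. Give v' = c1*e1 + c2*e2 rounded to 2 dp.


Rotor R = cos(69deg) - sin(69deg)*e12
Rotation angle theta = 2 * 69 = 138 degrees
v' = R*v*~R rotates v by theta.
cos(138deg) = -0.7431, sin(138deg) = 0.6691
v'_1 = 4*cos(138deg) - (-4)*sin(138deg)
= 4*(-0.7431) - (-4)*0.6691
= -0.30
v'_2 = 4*sin(138deg) + (-4)*cos(138deg)
= 4*0.6691 + (-4)*(-0.7431)
= 5.65
v' = -0.30*e1 + 5.65*e2


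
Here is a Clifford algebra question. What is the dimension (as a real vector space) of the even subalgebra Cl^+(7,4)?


Even subalgebra dimension = 2^(n-1)
n = 7 + 4 = 11
2^(11 - 1) = 2^10 = 1024
Verification: sum of C(11,k) for even k = 1 + 55 + 330 + 462 + 165 + 11 = 1024
Result = 1024


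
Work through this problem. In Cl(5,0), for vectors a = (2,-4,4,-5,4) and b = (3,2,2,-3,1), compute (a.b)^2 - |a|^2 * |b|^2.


a . b = 2*3 + (-4)*2 + 4*2 + (-5)*(-3) + 4*1
= 6 + (-8) + 8 + 15 + 4 = 25
|a|^2 = 2^2 + (-4)^2 + 4^2 + (-5)^2 + 4^2 = 77
|b|^2 = 3^2 + 2^2 + 2^2 + (-3)^2 + 1^2 = 27
(a.b)^2 = 25^2 = 625
|a|^2 * |b|^2 = 77 * 27 = 2079
Result = 625 - 2079 = -1454


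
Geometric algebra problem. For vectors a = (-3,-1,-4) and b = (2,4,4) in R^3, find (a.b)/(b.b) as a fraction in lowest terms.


Projection coefficient = (a . b) / (b . b)
a . b = (-3)*2 + (-1)*4 + (-4)*4
= -6 + (-4) + (-16) = -26
b . b = 2^2 + 4^2 + 4^2
= 4 + 16 + 16 = 36
Coefficient = -26/36
In lowest terms: -13/18


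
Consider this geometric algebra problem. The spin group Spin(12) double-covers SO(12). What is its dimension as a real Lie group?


Spin(n) double-covers SO(n); both have Lie algebra so(n) of dimension n(n-1)/2.
n = 12
n(n-1) = 12 * 11 = 132
dim Spin(12) = 132/2 = 66


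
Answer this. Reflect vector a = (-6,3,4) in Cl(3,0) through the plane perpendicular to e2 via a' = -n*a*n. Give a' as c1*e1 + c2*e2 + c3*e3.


Reflection formula: a' = -n*a*n, with n = e2 (unit vector, n^2 = 1).
For reflection through hyperplane perp to e2:
The component along e2 flips sign, others stay.
a = (-6, 3, 4)
a' = (-6, -3, 4)
a' = -6*e1 - 3*e2 + 4*e3


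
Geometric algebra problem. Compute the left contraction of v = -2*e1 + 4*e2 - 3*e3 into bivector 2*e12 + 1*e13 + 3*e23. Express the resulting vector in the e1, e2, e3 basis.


Left contraction v _| B = <vB>_1 (grade-1 part of the geometric product vB).
Using e1_|e12 = e2, e2_|e12 = -e1, e1_|e13 = e3, e3_|e13 = -e1, e2_|e23 = e3, e3_|e23 = -e2:
e1 coeff: -v2*b12 - v3*b13 = -(4)*(2) - (-3)*(1) = -5
e2 coeff: v1*b12 - v3*b23 = (-2)*(2) - (-3)*(3) = 5
e3 coeff: v1*b13 + v2*b23 = (-2)*(1) + (4)*(3) = 10
v _| B = -5*e1 + 5*e2 + 10*e3


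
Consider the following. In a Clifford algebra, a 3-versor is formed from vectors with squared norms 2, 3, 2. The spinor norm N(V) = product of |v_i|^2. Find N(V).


Spinor norm N(V) = |v1|^2 * |v2|^2 * ... * |v3|^2
= 2 * 3 * 2
Running product: 2, 6, 12
N(V) = 12


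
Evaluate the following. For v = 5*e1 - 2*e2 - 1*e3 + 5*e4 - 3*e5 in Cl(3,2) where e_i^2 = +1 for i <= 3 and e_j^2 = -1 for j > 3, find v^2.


v^2 = sum of c_i^2 * e_i^2
Positive signature terms (e_i^2 = +1): 5^2 + (-2)^2 + (-1)^2 = 30
Negative signature terms (e_j^2 = -1): 5^2 + (-3)^2 = 34
v^2 = 30 - 34 = -4


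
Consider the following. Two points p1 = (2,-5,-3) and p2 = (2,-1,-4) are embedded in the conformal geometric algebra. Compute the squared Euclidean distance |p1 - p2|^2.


p1 - p2 = (0, -4, 1)
|p1 - p2|^2 = 0^2 + (-4)^2 + 1^2
= 0 + 16 + 1
= 17


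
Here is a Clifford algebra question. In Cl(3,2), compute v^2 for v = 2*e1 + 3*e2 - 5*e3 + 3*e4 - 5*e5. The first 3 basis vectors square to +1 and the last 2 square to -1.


v^2 = sum of c_i^2 * e_i^2
Positive signature terms (e_i^2 = +1): 2^2 + 3^2 + (-5)^2 = 38
Negative signature terms (e_j^2 = -1): 3^2 + (-5)^2 = 34
v^2 = 38 - 34 = 4


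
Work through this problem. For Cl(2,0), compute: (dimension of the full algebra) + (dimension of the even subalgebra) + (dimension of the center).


n = 2 + 0 = 2
Total dim = 2^2 = 4
Even subalgebra dim = 2^1 = 2
n is even, so center dim = 1
Sum = 4 + 2 + 1 = 7


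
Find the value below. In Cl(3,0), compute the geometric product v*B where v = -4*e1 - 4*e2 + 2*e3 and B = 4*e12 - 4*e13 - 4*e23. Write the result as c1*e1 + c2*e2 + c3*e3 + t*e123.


vB has grade-1 (vector) and grade-3 (trivector) parts: vB = (v _| B) + (v ^ B).
Vector part <vB>_1:
  e1: -v2*b12 - v3*b13 = -(-4)*(4) - (2)*(-4) = 24
  e2: v1*b12 - v3*b23 = (-4)*(4) - (2)*(-4) = -8
  e3: v1*b13 + v2*b23 = (-4)*(-4) + (-4)*(-4) = 32
Trivector part <vB>_3:
  e123: v1*b23 - v2*b13 + v3*b12 = (-4)*(-4) - (-4)*(-4) + (2)*(4) = 8
vB = 24*e1 - 8*e2 + 32*e3 + 8*e123


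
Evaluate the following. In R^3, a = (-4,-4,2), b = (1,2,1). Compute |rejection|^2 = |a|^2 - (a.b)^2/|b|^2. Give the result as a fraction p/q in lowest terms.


|a|^2 = (-4)^2 + (-4)^2 + 2^2 = 36
|b|^2 = 1^2 + 2^2 + 1^2 = 6
a . b = (-4)*1 + (-4)*2 + 2*1 = -10
(a.b)^2 = (-10)^2 = 100
|rej|^2 = 36 - 100/6
= (216 - 100)/6
= 116/6
In lowest terms: 58/3


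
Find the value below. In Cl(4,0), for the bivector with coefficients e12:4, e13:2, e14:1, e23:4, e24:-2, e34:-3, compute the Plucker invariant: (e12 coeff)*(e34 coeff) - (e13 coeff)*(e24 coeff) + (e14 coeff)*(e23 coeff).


Plucker relation: af - be + cd
a*f = 4*(-3) = -12
b*e = 2*(-2) = -4
c*d = 1*4 = 4
af - be + cd = -12 - (-4) + 4
= -4


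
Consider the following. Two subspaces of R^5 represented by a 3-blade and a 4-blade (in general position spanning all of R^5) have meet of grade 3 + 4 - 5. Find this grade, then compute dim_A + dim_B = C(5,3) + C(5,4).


Meet grade = grade(A) + grade(B) - n
= 3 + 4 - 5 = 2
C(5,3) = 10
C(5,4) = 5
dim_A + dim_B = 10 + 5 = 15


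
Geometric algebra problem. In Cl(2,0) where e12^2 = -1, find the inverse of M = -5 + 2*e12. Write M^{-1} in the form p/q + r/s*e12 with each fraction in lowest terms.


M = -5 + 2*e12, where e12^2 = -1.
Since M commutes with its reverse ~M = a - b*e12, M * ~M = a^2 - b^2*e12^2 = a^2 + b^2.
So M^{-1} = ~M / (a^2 + b^2) = (a - b*e12)/(a^2 + b^2).
a^2 + b^2 = 25 + 4 = 29
Scalar part = -5/29 = -5/29
Bivector coeff = -2/29 = -2/29
M^{-1} = -5/29 - 2/29*e12


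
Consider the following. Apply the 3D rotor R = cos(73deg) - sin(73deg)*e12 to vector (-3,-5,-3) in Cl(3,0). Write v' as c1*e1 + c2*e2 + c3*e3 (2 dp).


Rotor R = cos(73deg) - sin(73deg)*e12
Rotation angle theta = 2 * 73 = 146 degrees in the e12 plane (e1 -> e2).
The component perpendicular to the plane (e3) is invariant: v'_3 = v3 = -3.00
cos(146deg) = -0.8290, sin(146deg) = 0.5592
v'_1 = v1*cos(theta) - v2*sin(theta) = -3*(-0.8290) - (-5)*0.5592 = 5.28
v'_2 = v1*sin(theta) + v2*cos(theta) = -3*0.5592 + (-5)*(-0.8290) = 2.47
v' = 5.28*e1 + 2.47*e2 - 3.00*e3


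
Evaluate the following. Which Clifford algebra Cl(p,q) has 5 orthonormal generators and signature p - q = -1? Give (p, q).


We need p + q = 5 and p - q = -1.
Adding: 2p = 5 + (-1) = 4, so p = 2.
Then q = 5 - 2 = 3.
(p, q) = (2, 3)


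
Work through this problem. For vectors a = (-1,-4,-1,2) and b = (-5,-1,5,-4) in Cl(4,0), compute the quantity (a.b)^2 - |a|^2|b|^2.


a . b = (-1)*(-5) + (-4)*(-1) + (-1)*5 + 2*(-4)
= 5 + 4 + (-5) + (-8) = -4
|a|^2 = (-1)^2 + (-4)^2 + (-1)^2 + 2^2 = 22
|b|^2 = (-5)^2 + (-1)^2 + 5^2 + (-4)^2 = 67
(a.b)^2 = (-4)^2 = 16
|a|^2 * |b|^2 = 22 * 67 = 1474
Result = 16 - 1474 = -1458


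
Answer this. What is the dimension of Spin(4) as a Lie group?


Spin(n) double-covers SO(n); both have Lie algebra so(n) of dimension n(n-1)/2.
n = 4
n(n-1) = 4 * 3 = 12
dim Spin(4) = 12/2 = 6


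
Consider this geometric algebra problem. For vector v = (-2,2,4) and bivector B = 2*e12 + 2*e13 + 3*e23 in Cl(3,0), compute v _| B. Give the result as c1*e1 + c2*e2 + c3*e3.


Left contraction v _| B = <vB>_1 (grade-1 part of the geometric product vB).
Using e1_|e12 = e2, e2_|e12 = -e1, e1_|e13 = e3, e3_|e13 = -e1, e2_|e23 = e3, e3_|e23 = -e2:
e1 coeff: -v2*b12 - v3*b13 = -(2)*(2) - (4)*(2) = -12
e2 coeff: v1*b12 - v3*b23 = (-2)*(2) - (4)*(3) = -16
e3 coeff: v1*b13 + v2*b23 = (-2)*(2) + (2)*(3) = 2
v _| B = -12*e1 - 16*e2 + 2*e3


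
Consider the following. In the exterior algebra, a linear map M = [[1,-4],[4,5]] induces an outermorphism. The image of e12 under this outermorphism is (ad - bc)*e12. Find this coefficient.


The outermorphism of a linear map f sends e1^e2 to f(e1)^f(e2).
f(e1) = 1*e1 + 4*e2
f(e2) = -4*e1 + 5*e2
f(e1) ^ f(e2) = (1*e1 + 4*e2) ^ (-4*e1 + 5*e2)
= 1*5*e12 + 4*(-4)*e21
= (5 - (-16))*e12
= 21*e12
Coefficient = 21


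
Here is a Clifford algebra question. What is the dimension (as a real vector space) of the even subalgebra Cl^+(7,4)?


Even subalgebra dimension = 2^(n-1)
n = 7 + 4 = 11
2^(11 - 1) = 2^10 = 1024
Verification: sum of C(11,k) for even k = 1 + 55 + 330 + 462 + 165 + 11 = 1024
Result = 1024


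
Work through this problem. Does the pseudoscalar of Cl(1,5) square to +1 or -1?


The pseudoscalar I = e1...e_n (product of all n generators) of Cl(p,q) satisfies I^2 = (-1)^(q + n(n-1)/2).
p = 1, q = 5, n = p + q = 6
n(n-1)/2 = 6 * 5 / 2 = 15
Exponent = q + n(n-1)/2 = 5 + 15 = 20
I^2 = (-1)^20 = +1


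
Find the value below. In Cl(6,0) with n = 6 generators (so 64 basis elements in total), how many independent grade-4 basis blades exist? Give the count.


Number of grade-k basis blades in Cl(p,q) with n = p + q is C(n, k).
n = 6 + 0 = 6
C(6, 4) = 6! / (4! * 2!)
= 720 / (24 * 2)
= 15


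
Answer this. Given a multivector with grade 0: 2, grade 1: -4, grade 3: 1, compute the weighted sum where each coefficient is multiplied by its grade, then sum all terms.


Grade-weighted sum = sum of grade_k * coefficient_k
0*2 = 0
1*(-4) = -4
3*1 = 3
Total = 0 + (-4) + 3 = -1


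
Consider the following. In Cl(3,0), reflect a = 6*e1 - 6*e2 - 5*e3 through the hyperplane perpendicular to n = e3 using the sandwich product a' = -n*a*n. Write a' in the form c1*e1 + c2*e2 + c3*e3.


Reflection formula: a' = -n*a*n, with n = e3 (unit vector, n^2 = 1).
For reflection through hyperplane perp to e3:
The component along e3 flips sign, others stay.
a = (6, -6, -5)
a' = (6, -6, 5)
a' = 6*e1 - 6*e2 + 5*e3


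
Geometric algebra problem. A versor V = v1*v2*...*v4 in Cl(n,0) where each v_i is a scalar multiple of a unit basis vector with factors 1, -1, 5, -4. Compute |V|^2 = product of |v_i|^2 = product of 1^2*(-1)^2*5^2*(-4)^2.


Each vector v_i has |v_i|^2 = s_i^2
Squared scales: 1^2 = 1, (-1)^2 = 1, 5^2 = 25, (-4)^2 = 16
|V|^2 = 1 * 1 * 25 * 16
= 400


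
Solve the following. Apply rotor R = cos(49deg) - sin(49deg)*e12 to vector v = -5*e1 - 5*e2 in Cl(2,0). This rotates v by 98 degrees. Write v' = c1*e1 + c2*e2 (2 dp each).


Rotor R = cos(49deg) - sin(49deg)*e12
Rotation angle theta = 2 * 49 = 98 degrees
v' = R*v*~R rotates v by theta.
cos(98deg) = -0.1392, sin(98deg) = 0.9903
v'_1 = -5*cos(98deg) - (-5)*sin(98deg)
= -5*(-0.1392) - (-5)*0.9903
= 5.65
v'_2 = -5*sin(98deg) + (-5)*cos(98deg)
= -5*0.9903 + (-5)*(-0.1392)
= -4.26
v' = 5.65*e1 - 4.26*e2


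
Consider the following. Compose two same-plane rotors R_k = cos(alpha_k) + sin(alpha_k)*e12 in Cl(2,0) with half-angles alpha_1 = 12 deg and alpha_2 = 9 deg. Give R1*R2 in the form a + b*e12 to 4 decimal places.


Same-plane rotors commute and their half-angles add:
R1*R2 = cos(a1 + a2) + sin(a1 + a2)*e12.
a1 + a2 = 12 + 9 = 21 deg
cos(21 deg) = 0.9336
sin(21 deg) = 0.3584
R1*R2 = 0.9336 + 0.3584*e12
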